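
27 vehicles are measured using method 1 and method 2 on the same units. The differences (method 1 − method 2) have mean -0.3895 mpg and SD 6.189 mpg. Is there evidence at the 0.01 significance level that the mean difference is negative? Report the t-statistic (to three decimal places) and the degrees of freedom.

H0: μ_d = 0; H1: μ_d < 0 (paired t-test on the differences, left-tailed).
t = d̄/(s_d/√n) = -0.3895/(6.189/√27) = -0.327
df = n − 1 = 26
p-value = P(T ≤ -0.327) ≈ 0.3731
Since p ≈ 0.3731 > α = 0.01, fail to reject H0; the evidence is not statistically significant.

t = -0.327, df = 26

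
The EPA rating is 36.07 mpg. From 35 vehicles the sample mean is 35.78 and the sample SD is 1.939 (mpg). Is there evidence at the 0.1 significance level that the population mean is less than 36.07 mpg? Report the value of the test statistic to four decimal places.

-0.8848

H0: μ = 36.07; H1: μ < 36.07 (one-sample t-test, left-tailed).
t = (x̄ − μ₀)/(s/√n) = (35.78 − 36.07)/(1.939/√35) = -0.8848
df = n − 1 = 34
p-value = P(T ≤ -0.8848) ≈ 0.1912
Since p ≈ 0.1912 > α = 0.1, fail to reject H0; the evidence is not statistically significant.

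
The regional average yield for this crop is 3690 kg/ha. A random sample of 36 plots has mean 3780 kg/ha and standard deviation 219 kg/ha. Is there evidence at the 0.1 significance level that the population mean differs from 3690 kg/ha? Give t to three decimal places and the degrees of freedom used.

H0: μ = 3690; H1: μ ≠ 3690 (one-sample t-test, two-sided).
t = (x̄ − μ₀)/(s/√n) = (3780 − 3690)/(219/√36) = 2.466
df = n − 1 = 35
Two-sided p-value ≈ 0.0187
Since p ≈ 0.0187 < α = 0.1, reject H0; the evidence is statistically significant.

t = 2.466, df = 35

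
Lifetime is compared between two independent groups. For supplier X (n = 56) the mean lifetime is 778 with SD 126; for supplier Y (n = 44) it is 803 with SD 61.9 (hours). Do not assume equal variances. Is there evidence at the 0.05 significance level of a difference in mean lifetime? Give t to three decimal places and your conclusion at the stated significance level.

t = -1.299; fail to reject H0

Let group 1 = supplier X, group 2 = supplier Y. H0: μ_1 = μ_2; H1: μ_1 ≠ μ_2 (Welch's two-sample t-test, two-sided).
t = (x̄_1 − x̄_2)/√(s_1²/n_1 + s_2²/n_2) = (778 − 803)/√(126²/56 + 61.9²/44) = -1.299
Welch–Satterthwaite df ≈ 83.86
Two-sided p-value ≈ 0.198
Since p ≈ 0.198 > α = 0.05, fail to reject H0; the data do not provide sufficient evidence against H0.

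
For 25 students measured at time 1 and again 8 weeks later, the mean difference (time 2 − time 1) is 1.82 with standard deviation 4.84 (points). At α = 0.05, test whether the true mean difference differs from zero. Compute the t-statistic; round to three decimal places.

H0: μ_d = 0; H1: μ_d ≠ 0 (paired t-test on the differences, two-sided).
t = d̄/(s_d/√n) = 1.82/(4.84/√25) = 1.880
df = n − 1 = 24
Two-sided p-value ≈ 0.072
Since p ≈ 0.072 > α = 0.05, fail to reject H0; the evidence is not statistically significant.

1.880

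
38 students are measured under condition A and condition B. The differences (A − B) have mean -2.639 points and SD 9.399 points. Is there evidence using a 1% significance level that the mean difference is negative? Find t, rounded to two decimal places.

-1.73

H0: μ_d = 0; H1: μ_d < 0 (paired t-test on the differences, left-tailed).
t = d̄/(s_d/√n) = -2.639/(9.399/√38) = -1.73
df = n − 1 = 37
p-value = P(T ≤ -1.73) ≈ 0.0459
Since p ≈ 0.0459 > α = 0.01, fail to reject H0; the evidence is not statistically significant.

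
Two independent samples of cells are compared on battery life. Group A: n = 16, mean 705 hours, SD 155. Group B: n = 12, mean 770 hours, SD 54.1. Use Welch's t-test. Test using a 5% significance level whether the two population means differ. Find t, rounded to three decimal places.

-1.556

Let group 1 = group A, group 2 = group B. H0: μ_1 = μ_2; H1: μ_1 ≠ μ_2 (Welch's two-sample t-test, two-sided).
t = (x̄_1 − x̄_2)/√(s_1²/n_1 + s_2²/n_2) = (705 − 770)/√(155²/16 + 54.1²/12) = -1.556
Welch–Satterthwaite df ≈ 19.56
Two-sided p-value ≈ 0.136
Since p ≈ 0.136 > α = 0.05, fail to reject H0; the evidence is not statistically significant.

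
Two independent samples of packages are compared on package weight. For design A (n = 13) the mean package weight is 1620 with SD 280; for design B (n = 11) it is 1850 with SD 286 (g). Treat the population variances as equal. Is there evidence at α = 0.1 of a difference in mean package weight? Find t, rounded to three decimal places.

Let group 1 = design A, group 2 = design B. H0: μ_1 = μ_2; H1: μ_1 ≠ μ_2 (two-sample pooled-variance t-test, two-sided).
s_p² = [(13−1)·280² + (11−1)·286²]/(13+11−2) = 79943.6
t = (1620 − 1850)/√[79943.6·(1/13 + 1/11)] = -1.986
df = n₁ + n₂ − 2 = 22
Two-sided p-value ≈ 0.060
Since p ≈ 0.060 < α = 0.1, reject H0; the data support H1.

-1.986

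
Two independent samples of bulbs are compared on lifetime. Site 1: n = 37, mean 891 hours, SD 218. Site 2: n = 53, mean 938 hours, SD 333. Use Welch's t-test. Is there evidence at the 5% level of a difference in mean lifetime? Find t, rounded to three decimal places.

Let group 1 = site 1, group 2 = site 2. H0: μ_1 = μ_2; H1: μ_1 ≠ μ_2 (Welch's two-sample t-test, two-sided).
t = (x̄_1 − x̄_2)/√(s_1²/n_1 + s_2²/n_2) = (891 − 938)/√(218²/37 + 333²/53) = -0.809
Welch–Satterthwaite df ≈ 87.70
Two-sided p-value ≈ 0.4208
Since p ≈ 0.4208 > α = 0.05, fail to reject H0; the data do not provide sufficient evidence against H0.

-0.809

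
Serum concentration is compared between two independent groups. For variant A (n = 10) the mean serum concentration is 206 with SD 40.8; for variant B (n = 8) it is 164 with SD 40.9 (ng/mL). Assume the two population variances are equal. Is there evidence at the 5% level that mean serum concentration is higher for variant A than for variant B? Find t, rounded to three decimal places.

2.168

Let group 1 = variant A, group 2 = variant B. H0: μ_1 = μ_2; H1: μ_1 > μ_2 (two-sample pooled-variance t-test, right-tailed).
s_p² = [(10−1)·40.8² + (8−1)·40.9²]/(10+8−2) = 1668.21
t = (206 − 164)/√[1668.21·(1/10 + 1/8)] = 2.168
df = n₁ + n₂ − 2 = 16
p-value = P(T ≥ 2.168) ≈ 0.0228
Since p ≈ 0.0228 < α = 0.05, reject H0; the evidence is statistically significant.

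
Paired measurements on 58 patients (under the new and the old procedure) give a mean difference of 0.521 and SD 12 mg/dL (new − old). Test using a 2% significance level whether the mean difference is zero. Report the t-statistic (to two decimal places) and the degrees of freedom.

t = 0.33, df = 57

H0: μ_d = 0; H1: μ_d ≠ 0 (paired t-test on the differences, two-sided).
t = d̄/(s_d/√n) = 0.521/(12/√58) = 0.33
df = n − 1 = 57
Two-sided p-value ≈ 0.7421
Since p ≈ 0.7421 > α = 0.02, fail to reject H0; the evidence is not statistically significant.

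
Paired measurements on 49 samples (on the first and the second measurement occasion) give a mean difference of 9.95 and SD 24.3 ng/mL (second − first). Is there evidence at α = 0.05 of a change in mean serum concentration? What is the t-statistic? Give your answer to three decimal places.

H0: μ_d = 0; H1: μ_d ≠ 0 (paired t-test on the differences, two-sided).
t = d̄/(s_d/√n) = 9.95/(24.3/√49) = 2.866
df = n − 1 = 48
Two-sided p-value ≈ 0.006
Since p ≈ 0.006 < α = 0.05, reject H0; the evidence is statistically significant.

2.866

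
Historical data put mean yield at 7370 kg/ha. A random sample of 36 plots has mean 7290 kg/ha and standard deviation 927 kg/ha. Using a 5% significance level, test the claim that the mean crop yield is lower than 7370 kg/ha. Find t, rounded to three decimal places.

-0.518

H0: μ = 7370; H1: μ < 7370 (one-sample t-test, left-tailed).
t = (x̄ − μ₀)/(s/√n) = (7290 − 7370)/(927/√36) = -0.518
df = n − 1 = 35
p-value = P(T ≤ -0.518) ≈ 0.3039
Since p ≈ 0.3039 > α = 0.05, fail to reject H0; the evidence is not statistically significant.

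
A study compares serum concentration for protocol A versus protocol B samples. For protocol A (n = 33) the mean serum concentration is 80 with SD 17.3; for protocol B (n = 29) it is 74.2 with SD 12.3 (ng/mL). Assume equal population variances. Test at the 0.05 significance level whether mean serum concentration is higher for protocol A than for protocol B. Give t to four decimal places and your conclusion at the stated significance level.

t = 1.5018; fail to reject H0

Let group 1 = protocol A, group 2 = protocol B. H0: μ_1 = μ_2; H1: μ_1 > μ_2 (two-sample pooled-variance t-test, right-tailed).
s_p² = [(33−1)·17.3² + (29−1)·12.3²]/(33+29−2) = 230.223
t = (80 − 74.2)/√[230.223·(1/33 + 1/29)] = 1.5018
df = n₁ + n₂ − 2 = 60
p-value = P(T ≥ 1.5018) ≈ 0.069
Since p ≈ 0.069 > α = 0.05, fail to reject H0; the evidence is not statistically significant.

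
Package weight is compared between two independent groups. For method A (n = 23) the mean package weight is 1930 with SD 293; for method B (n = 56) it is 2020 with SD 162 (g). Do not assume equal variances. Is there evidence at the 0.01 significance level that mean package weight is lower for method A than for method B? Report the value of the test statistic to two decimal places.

Let group 1 = method A, group 2 = method B. H0: μ_1 = μ_2; H1: μ_1 < μ_2 (Welch's two-sample t-test, left-tailed).
t = (x̄_1 − x̄_2)/√(s_1²/n_1 + s_2²/n_2) = (1930 − 2020)/√(293²/23 + 162²/56) = -1.39
Welch–Satterthwaite df ≈ 27.70
p-value = P(T ≤ -1.39) ≈ 0.088
Since p ≈ 0.088 > α = 0.01, fail to reject H0; the data do not provide sufficient evidence against H0.

-1.39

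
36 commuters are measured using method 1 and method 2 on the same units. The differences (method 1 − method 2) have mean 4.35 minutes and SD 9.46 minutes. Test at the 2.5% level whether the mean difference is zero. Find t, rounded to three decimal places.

H0: μ_d = 0; H1: μ_d ≠ 0 (paired t-test on the differences, two-sided).
t = d̄/(s_d/√n) = 4.35/(9.46/√36) = 2.759
df = n − 1 = 35
Two-sided p-value ≈ 0.0092
Since p ≈ 0.0092 < α = 0.025, reject H0; the evidence is statistically significant.

2.759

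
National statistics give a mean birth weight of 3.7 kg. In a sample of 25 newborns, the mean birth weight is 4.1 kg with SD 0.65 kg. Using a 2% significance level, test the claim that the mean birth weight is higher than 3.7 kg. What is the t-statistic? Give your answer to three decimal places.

3.077

H0: μ = 3.7; H1: μ > 3.7 (one-sample t-test, right-tailed).
t = (x̄ − μ₀)/(s/√n) = (4.1 − 3.7)/(0.65/√25) = 3.077
df = n − 1 = 24
p-value = P(T ≥ 3.077) ≈ 0.0026
Since p ≈ 0.0026 < α = 0.02, reject H0; the data support H1.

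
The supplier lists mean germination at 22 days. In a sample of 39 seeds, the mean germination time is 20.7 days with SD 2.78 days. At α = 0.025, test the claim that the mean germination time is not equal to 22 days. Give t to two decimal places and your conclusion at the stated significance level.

t = -2.92; reject H0

H0: μ = 22; H1: μ ≠ 22 (one-sample t-test, two-sided).
t = (x̄ − μ₀)/(s/√n) = (20.7 − 22)/(2.78/√39) = -2.92
df = n − 1 = 38
Two-sided p-value ≈ 0.0059
Since p ≈ 0.0059 < α = 0.025, reject H0; the data support H1.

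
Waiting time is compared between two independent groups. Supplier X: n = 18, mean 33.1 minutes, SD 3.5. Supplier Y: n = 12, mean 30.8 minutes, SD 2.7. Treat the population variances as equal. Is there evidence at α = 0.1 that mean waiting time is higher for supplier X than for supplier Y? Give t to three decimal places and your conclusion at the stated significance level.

t = 1.923; reject H0

Let group 1 = supplier X, group 2 = supplier Y. H0: μ_1 = μ_2; H1: μ_1 > μ_2 (two-sample pooled-variance t-test, right-tailed).
s_p² = [(18−1)·3.5² + (12−1)·2.7²]/(18+12−2) = 10.3014
t = (33.1 − 30.8)/√[10.3014·(1/18 + 1/12)] = 1.923
df = n₁ + n₂ − 2 = 28
p-value = P(T ≥ 1.923) ≈ 0.032
Since p ≈ 0.032 < α = 0.1, reject H0; the evidence is statistically significant.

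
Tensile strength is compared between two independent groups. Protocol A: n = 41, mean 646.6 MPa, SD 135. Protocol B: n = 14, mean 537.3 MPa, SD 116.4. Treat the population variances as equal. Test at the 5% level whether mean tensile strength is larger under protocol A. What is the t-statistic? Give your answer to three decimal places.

Let group 1 = protocol A, group 2 = protocol B. H0: μ_1 = μ_2; H1: μ_1 > μ_2 (two-sample pooled-variance t-test, right-tailed).
s_p² = [(41−1)·135² + (14−1)·116.4²]/(41+14−2) = 17078
t = (646.6 − 537.3)/√[17078·(1/41 + 1/14)] = 2.702
df = n₁ + n₂ − 2 = 53
p-value = P(T ≥ 2.702) ≈ 0.0046
Since p ≈ 0.0046 < α = 0.05, reject H0; the evidence is statistically significant.

2.702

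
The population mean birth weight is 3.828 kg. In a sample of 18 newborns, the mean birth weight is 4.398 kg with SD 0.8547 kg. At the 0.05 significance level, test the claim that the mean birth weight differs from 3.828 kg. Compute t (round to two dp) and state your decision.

t = 2.83; reject H0

H0: μ = 3.828; H1: μ ≠ 3.828 (one-sample t-test, two-sided).
t = (x̄ − μ₀)/(s/√n) = (4.398 − 3.828)/(0.8547/√18) = 2.83
df = n − 1 = 17
Two-sided p-value ≈ 0.0116
Since p ≈ 0.0116 < α = 0.05, reject H0; the evidence is statistically significant.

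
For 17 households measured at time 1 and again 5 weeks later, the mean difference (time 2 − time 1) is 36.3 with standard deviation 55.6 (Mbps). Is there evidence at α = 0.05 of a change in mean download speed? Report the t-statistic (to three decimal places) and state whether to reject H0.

H0: μ_d = 0; H1: μ_d ≠ 0 (paired t-test on the differences, two-sided).
t = d̄/(s_d/√n) = 36.3/(55.6/√17) = 2.692
df = n − 1 = 16
Two-sided p-value ≈ 0.016
Since p ≈ 0.016 < α = 0.05, reject H0; the data support H1.

t = 2.692; reject H0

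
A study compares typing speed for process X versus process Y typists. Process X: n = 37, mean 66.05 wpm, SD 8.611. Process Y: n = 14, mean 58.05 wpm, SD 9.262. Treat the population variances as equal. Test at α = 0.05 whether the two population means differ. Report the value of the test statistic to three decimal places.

Let group 1 = process X, group 2 = process Y. H0: μ_1 = μ_2; H1: μ_1 ≠ μ_2 (two-sample pooled-variance t-test, two-sided).
s_p² = [(37−1)·8.611² + (14−1)·9.262²]/(37+14−2) = 77.2362
t = (66.05 − 58.05)/√[77.2362·(1/37 + 1/14)] = 2.901
df = n₁ + n₂ − 2 = 49
Two-sided p-value ≈ 0.006
Since p ≈ 0.006 < α = 0.05, reject H0; the evidence is statistically significant.

2.901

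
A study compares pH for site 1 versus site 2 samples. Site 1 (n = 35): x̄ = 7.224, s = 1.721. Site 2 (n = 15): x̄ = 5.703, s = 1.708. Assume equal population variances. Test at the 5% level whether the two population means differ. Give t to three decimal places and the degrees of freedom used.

Let group 1 = site 1, group 2 = site 2. H0: μ_1 = μ_2; H1: μ_1 ≠ μ_2 (two-sample pooled-variance t-test, two-sided).
s_p² = [(35−1)·1.721² + (15−1)·1.708²]/(35+15−2) = 2.94884
t = (7.224 − 5.703)/√[2.94884·(1/35 + 1/15)] = 2.870
df = n₁ + n₂ − 2 = 48
Two-sided p-value ≈ 0.006
Since p ≈ 0.006 < α = 0.05, reject H0; the data support H1.

t = 2.870, df = 48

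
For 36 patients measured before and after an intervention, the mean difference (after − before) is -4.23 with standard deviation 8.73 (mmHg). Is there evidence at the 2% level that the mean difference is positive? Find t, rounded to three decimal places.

-2.907

H0: μ_d = 0; H1: μ_d > 0 (paired t-test on the differences, right-tailed).
t = d̄/(s_d/√n) = -4.23/(8.73/√36) = -2.907
df = n − 1 = 35
p-value = P(T ≥ -2.907) ≈ 0.9969
Since p ≈ 0.9969 > α = 0.02, fail to reject H0; the data do not provide sufficient evidence against H0.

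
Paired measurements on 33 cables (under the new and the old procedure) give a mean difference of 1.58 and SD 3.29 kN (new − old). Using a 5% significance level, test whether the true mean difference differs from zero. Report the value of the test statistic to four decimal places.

H0: μ_d = 0; H1: μ_d ≠ 0 (paired t-test on the differences, two-sided).
t = d̄/(s_d/√n) = 1.58/(3.29/√33) = 2.7588
df = n − 1 = 32
Two-sided p-value ≈ 0.0095
Since p ≈ 0.0095 < α = 0.05, reject H0; the data support H1.

2.7588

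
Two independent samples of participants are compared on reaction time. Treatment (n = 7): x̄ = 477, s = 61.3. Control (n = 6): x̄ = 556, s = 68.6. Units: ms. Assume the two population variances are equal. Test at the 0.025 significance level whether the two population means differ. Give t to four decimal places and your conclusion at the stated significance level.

Let group 1 = treatment, group 2 = control. H0: μ_1 = μ_2; H1: μ_1 ≠ μ_2 (two-sample pooled-variance t-test, two-sided).
s_p² = [(7−1)·61.3² + (6−1)·68.6²]/(7+6−2) = 4188.72
t = (477 − 556)/√[4188.72·(1/7 + 1/6)] = -2.1940
df = n₁ + n₂ − 2 = 11
Two-sided p-value ≈ 0.0506
Since p ≈ 0.0506 > α = 0.025, fail to reject H0; the evidence is not statistically significant.

t = -2.1940; fail to reject H0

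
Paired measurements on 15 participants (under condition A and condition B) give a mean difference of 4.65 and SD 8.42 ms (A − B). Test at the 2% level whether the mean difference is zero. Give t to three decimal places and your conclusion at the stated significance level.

t = 2.139; fail to reject H0

H0: μ_d = 0; H1: μ_d ≠ 0 (paired t-test on the differences, two-sided).
t = d̄/(s_d/√n) = 4.65/(8.42/√15) = 2.139
df = n − 1 = 14
Two-sided p-value ≈ 0.0506
Since p ≈ 0.0506 > α = 0.02, fail to reject H0; the data do not provide sufficient evidence against H0.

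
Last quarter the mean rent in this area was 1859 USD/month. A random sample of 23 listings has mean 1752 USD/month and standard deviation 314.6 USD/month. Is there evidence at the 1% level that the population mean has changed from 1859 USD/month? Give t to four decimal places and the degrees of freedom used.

H0: μ = 1859; H1: μ ≠ 1859 (one-sample t-test, two-sided).
t = (x̄ − μ₀)/(s/√n) = (1752 − 1859)/(314.6/√23) = -1.6311
df = n − 1 = 22
Two-sided p-value ≈ 0.1171
Since p ≈ 0.1171 > α = 0.01, fail to reject H0; the data do not provide sufficient evidence against H0.

t = -1.6311, df = 22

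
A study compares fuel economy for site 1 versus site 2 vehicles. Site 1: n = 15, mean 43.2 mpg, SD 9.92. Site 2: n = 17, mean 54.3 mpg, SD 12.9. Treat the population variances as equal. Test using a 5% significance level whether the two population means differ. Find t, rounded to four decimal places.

Let group 1 = site 1, group 2 = site 2. H0: μ_1 = μ_2; H1: μ_1 ≠ μ_2 (two-sample pooled-variance t-test, two-sided).
s_p² = [(15−1)·9.92² + (17−1)·12.9²]/(15+17−2) = 134.675
t = (43.2 − 54.3)/√[134.675·(1/15 + 1/17)] = -2.7001
df = n₁ + n₂ − 2 = 30
Two-sided p-value ≈ 0.011
Since p ≈ 0.011 < α = 0.05, reject H0; the data support H1.

-2.7001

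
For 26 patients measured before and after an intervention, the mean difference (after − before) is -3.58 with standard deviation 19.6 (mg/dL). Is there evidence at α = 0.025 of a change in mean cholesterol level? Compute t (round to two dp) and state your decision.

t = -0.93; fail to reject H0

H0: μ_d = 0; H1: μ_d ≠ 0 (paired t-test on the differences, two-sided).
t = d̄/(s_d/√n) = -3.58/(19.6/√26) = -0.93
df = n − 1 = 25
Two-sided p-value ≈ 0.3606
Since p ≈ 0.3606 > α = 0.025, fail to reject H0; the data do not provide sufficient evidence against H0.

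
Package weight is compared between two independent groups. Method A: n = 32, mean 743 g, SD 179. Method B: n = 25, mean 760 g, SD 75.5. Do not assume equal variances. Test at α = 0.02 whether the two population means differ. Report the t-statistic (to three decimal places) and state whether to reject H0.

t = -0.485; fail to reject H0

Let group 1 = method A, group 2 = method B. H0: μ_1 = μ_2; H1: μ_1 ≠ μ_2 (Welch's two-sample t-test, two-sided).
t = (x̄_1 − x̄_2)/√(s_1²/n_1 + s_2²/n_2) = (743 − 760)/√(179²/32 + 75.5²/25) = -0.485
Welch–Satterthwaite df ≈ 43.79
Two-sided p-value ≈ 0.630
Since p ≈ 0.630 > α = 0.02, fail to reject H0; the data do not provide sufficient evidence against H0.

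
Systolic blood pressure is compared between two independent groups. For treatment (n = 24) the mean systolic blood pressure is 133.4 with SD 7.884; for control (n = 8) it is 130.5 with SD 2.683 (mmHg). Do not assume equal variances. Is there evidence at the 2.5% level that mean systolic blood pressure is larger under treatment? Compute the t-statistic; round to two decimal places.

Let group 1 = treatment, group 2 = control. H0: μ_1 = μ_2; H1: μ_1 > μ_2 (Welch's two-sample t-test, right-tailed).
t = (x̄_1 − x̄_2)/√(s_1²/n_1 + s_2²/n_2) = (133.4 − 130.5)/√(7.884²/24 + 2.683²/8) = 1.55
Welch–Satterthwaite df ≈ 29.90
p-value = P(T ≥ 1.55) ≈ 0.0655
Since p ≈ 0.0655 > α = 0.025, fail to reject H0; the data do not provide sufficient evidence against H0.

1.55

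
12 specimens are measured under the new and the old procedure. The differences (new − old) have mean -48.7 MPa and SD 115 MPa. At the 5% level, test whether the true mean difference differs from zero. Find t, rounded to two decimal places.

H0: μ_d = 0; H1: μ_d ≠ 0 (paired t-test on the differences, two-sided).
t = d̄/(s_d/√n) = -48.7/(115/√12) = -1.47
df = n − 1 = 11
Two-sided p-value ≈ 0.170
Since p ≈ 0.170 > α = 0.05, fail to reject H0; the data do not provide sufficient evidence against H0.

-1.47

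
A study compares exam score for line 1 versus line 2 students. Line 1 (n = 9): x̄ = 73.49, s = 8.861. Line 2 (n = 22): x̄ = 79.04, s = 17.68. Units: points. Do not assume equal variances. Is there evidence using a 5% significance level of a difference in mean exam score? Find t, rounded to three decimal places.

-1.159

Let group 1 = line 1, group 2 = line 2. H0: μ_1 = μ_2; H1: μ_1 ≠ μ_2 (Welch's two-sample t-test, two-sided).
t = (x̄_1 − x̄_2)/√(s_1²/n_1 + s_2²/n_2) = (73.49 − 79.04)/√(8.861²/9 + 17.68²/22) = -1.159
Welch–Satterthwaite df ≈ 27.50
Two-sided p-value ≈ 0.256
Since p ≈ 0.256 > α = 0.05, fail to reject H0; the data do not provide sufficient evidence against H0.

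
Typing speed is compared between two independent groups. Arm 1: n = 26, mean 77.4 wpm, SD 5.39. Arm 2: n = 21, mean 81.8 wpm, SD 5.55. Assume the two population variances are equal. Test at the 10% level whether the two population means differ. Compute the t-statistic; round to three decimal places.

-2.746

Let group 1 = arm 1, group 2 = arm 2. H0: μ_1 = μ_2; H1: μ_1 ≠ μ_2 (two-sample pooled-variance t-test, two-sided).
s_p² = [(26−1)·5.39² + (21−1)·5.55²]/(26+21−2) = 29.8301
t = (77.4 − 81.8)/√[29.8301·(1/26 + 1/21)] = -2.746
df = n₁ + n₂ − 2 = 45
Two-sided p-value ≈ 0.0086
Since p ≈ 0.0086 < α = 0.1, reject H0; the data support H1.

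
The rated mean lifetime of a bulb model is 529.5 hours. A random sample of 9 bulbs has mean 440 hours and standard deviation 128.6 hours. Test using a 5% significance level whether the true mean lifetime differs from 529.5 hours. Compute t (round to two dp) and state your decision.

t = -2.09; fail to reject H0

H0: μ = 529.5; H1: μ ≠ 529.5 (one-sample t-test, two-sided).
t = (x̄ − μ₀)/(s/√n) = (440 − 529.5)/(128.6/√9) = -2.09
df = n − 1 = 8
Two-sided p-value ≈ 0.070
Since p ≈ 0.070 > α = 0.05, fail to reject H0; the data do not provide sufficient evidence against H0.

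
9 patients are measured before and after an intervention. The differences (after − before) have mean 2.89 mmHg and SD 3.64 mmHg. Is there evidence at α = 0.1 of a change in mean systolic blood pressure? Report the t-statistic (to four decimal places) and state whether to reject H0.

H0: μ_d = 0; H1: μ_d ≠ 0 (paired t-test on the differences, two-sided).
t = d̄/(s_d/√n) = 2.89/(3.64/√9) = 2.3819
df = n − 1 = 8
Two-sided p-value ≈ 0.0444
Since p ≈ 0.0444 < α = 0.1, reject H0; the data support H1.

t = 2.3819; reject H0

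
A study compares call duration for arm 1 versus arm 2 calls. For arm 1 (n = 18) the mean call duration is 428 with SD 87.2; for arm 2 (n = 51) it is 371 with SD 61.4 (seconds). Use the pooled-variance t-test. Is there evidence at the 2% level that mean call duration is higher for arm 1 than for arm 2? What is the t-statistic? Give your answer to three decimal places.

3.019

Let group 1 = arm 1, group 2 = arm 2. H0: μ_1 = μ_2; H1: μ_1 > μ_2 (two-sample pooled-variance t-test, right-tailed).
s_p² = [(18−1)·87.2² + (51−1)·61.4²]/(18+51−2) = 4742.74
t = (428 − 371)/√[4742.74·(1/18 + 1/51)] = 3.019
df = n₁ + n₂ − 2 = 67
p-value = P(T ≥ 3.019) ≈ 0.0018
Since p ≈ 0.0018 < α = 0.02, reject H0; the data support H1.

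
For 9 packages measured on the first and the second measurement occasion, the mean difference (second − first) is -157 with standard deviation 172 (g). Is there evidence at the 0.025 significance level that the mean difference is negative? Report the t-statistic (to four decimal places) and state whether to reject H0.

H0: μ_d = 0; H1: μ_d < 0 (paired t-test on the differences, left-tailed).
t = d̄/(s_d/√n) = -157/(172/√9) = -2.7384
df = n − 1 = 8
p-value = P(T ≤ -2.7384) ≈ 0.013
Since p ≈ 0.013 < α = 0.025, reject H0; the data support H1.

t = -2.7384; reject H0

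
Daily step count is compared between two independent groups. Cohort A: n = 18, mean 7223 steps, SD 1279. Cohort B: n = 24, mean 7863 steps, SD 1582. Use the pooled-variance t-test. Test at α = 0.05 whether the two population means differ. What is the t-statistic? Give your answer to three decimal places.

Let group 1 = cohort A, group 2 = cohort B. H0: μ_1 = μ_2; H1: μ_1 ≠ μ_2 (two-sample pooled-variance t-test, two-sided).
s_p² = [(18−1)·1279² + (24−1)·1582²]/(18+24−2) = 2134300
t = (7223 − 7863)/√[2134300·(1/18 + 1/24)] = -1.405
df = n₁ + n₂ − 2 = 40
Two-sided p-value ≈ 0.1677
Since p ≈ 0.1677 > α = 0.05, fail to reject H0; the data do not provide sufficient evidence against H0.

-1.405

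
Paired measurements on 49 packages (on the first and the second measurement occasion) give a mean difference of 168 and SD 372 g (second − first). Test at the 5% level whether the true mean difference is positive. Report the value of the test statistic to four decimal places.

3.1613

H0: μ_d = 0; H1: μ_d > 0 (paired t-test on the differences, right-tailed).
t = d̄/(s_d/√n) = 168/(372/√49) = 3.1613
df = n − 1 = 48
p-value = P(T ≥ 3.1613) ≈ 0.0014
Since p ≈ 0.0014 < α = 0.05, reject H0; the evidence is statistically significant.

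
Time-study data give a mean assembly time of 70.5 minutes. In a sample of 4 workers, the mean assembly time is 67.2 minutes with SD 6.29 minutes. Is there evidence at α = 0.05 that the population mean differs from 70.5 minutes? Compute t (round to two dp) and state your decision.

t = -1.05; fail to reject H0

H0: μ = 70.5; H1: μ ≠ 70.5 (one-sample t-test, two-sided).
t = (x̄ − μ₀)/(s/√n) = (67.2 − 70.5)/(6.29/√4) = -1.05
df = n − 1 = 3
Two-sided p-value ≈ 0.3711
Since p ≈ 0.3711 > α = 0.05, fail to reject H0; the data do not provide sufficient evidence against H0.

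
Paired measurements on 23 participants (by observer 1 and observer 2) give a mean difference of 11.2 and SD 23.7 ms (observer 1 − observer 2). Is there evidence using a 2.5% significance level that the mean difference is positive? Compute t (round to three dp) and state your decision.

t = 2.266; reject H0

H0: μ_d = 0; H1: μ_d > 0 (paired t-test on the differences, right-tailed).
t = d̄/(s_d/√n) = 11.2/(23.7/√23) = 2.266
df = n − 1 = 22
p-value = P(T ≥ 2.266) ≈ 0.017
Since p ≈ 0.017 < α = 0.025, reject H0; the evidence is statistically significant.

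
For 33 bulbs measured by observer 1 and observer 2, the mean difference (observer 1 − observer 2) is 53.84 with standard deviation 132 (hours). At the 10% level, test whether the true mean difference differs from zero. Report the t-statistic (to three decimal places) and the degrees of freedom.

H0: μ_d = 0; H1: μ_d ≠ 0 (paired t-test on the differences, two-sided).
t = d̄/(s_d/√n) = 53.84/(132/√33) = 2.343
df = n − 1 = 32
Two-sided p-value ≈ 0.026
Since p ≈ 0.026 < α = 0.1, reject H0; the data support H1.

t = 2.343, df = 32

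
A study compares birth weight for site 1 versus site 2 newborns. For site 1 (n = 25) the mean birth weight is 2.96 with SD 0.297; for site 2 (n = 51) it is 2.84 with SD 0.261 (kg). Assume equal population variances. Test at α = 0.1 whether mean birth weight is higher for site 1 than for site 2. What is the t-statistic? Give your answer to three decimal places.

1.799

Let group 1 = site 1, group 2 = site 2. H0: μ_1 = μ_2; H1: μ_1 > μ_2 (two-sample pooled-variance t-test, right-tailed).
s_p² = [(25−1)·0.297² + (51−1)·0.261²]/(25+51−2) = 0.074636
t = (2.96 − 2.84)/√[0.074636·(1/25 + 1/51)] = 1.799
df = n₁ + n₂ − 2 = 74
p-value = P(T ≥ 1.799) ≈ 0.0380
Since p ≈ 0.0380 < α = 0.1, reject H0; the evidence is statistically significant.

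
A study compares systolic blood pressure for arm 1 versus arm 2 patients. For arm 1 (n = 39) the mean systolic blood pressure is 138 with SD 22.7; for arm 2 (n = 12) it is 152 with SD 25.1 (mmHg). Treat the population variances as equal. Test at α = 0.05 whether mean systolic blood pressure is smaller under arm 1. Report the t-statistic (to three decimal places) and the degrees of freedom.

t = -1.823, df = 49

Let group 1 = arm 1, group 2 = arm 2. H0: μ_1 = μ_2; H1: μ_1 < μ_2 (two-sample pooled-variance t-test, left-tailed).
s_p² = [(39−1)·22.7² + (12−1)·25.1²]/(39+12−2) = 541.043
t = (138 − 152)/√[541.043·(1/39 + 1/12)] = -1.823
df = n₁ + n₂ − 2 = 49
p-value = P(T ≤ -1.823) ≈ 0.0372
Since p ≈ 0.0372 < α = 0.05, reject H0; the data support H1.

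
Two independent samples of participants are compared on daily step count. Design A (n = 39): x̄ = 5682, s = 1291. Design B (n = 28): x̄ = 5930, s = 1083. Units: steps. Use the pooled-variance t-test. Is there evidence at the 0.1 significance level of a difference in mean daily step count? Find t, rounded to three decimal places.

-0.828

Let group 1 = design A, group 2 = design B. H0: μ_1 = μ_2; H1: μ_1 ≠ μ_2 (two-sample pooled-variance t-test, two-sided).
s_p² = [(39−1)·1291² + (28−1)·1083²]/(39+28−2) = 1461570
t = (5682 − 5930)/√[1461570·(1/39 + 1/28)] = -0.828
df = n₁ + n₂ − 2 = 65
Two-sided p-value ≈ 0.411
Since p ≈ 0.411 > α = 0.1, fail to reject H0; the data do not provide sufficient evidence against H0.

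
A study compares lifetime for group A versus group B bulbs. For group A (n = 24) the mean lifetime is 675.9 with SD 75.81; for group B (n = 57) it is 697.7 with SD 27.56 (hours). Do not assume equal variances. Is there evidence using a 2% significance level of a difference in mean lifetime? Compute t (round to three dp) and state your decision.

Let group 1 = group A, group 2 = group B. H0: μ_1 = μ_2; H1: μ_1 ≠ μ_2 (Welch's two-sample t-test, two-sided).
t = (x̄_1 − x̄_2)/√(s_1²/n_1 + s_2²/n_2) = (675.9 − 697.7)/√(75.81²/24 + 27.56²/57) = -1.371
Welch–Satterthwaite df ≈ 25.60
Two-sided p-value ≈ 0.182
Since p ≈ 0.182 > α = 0.02, fail to reject H0; the data do not provide sufficient evidence against H0.

t = -1.371; fail to reject H0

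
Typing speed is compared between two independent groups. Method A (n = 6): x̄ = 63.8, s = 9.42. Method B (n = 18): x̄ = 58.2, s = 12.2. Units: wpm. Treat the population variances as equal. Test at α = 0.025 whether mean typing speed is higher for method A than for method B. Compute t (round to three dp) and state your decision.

Let group 1 = method A, group 2 = method B. H0: μ_1 = μ_2; H1: μ_1 > μ_2 (two-sample pooled-variance t-test, right-tailed).
s_p² = [(6−1)·9.42² + (18−1)·12.2²]/(6+18−2) = 135.18
t = (63.8 − 58.2)/√[135.18·(1/6 + 1/18)] = 1.022
df = n₁ + n₂ − 2 = 22
p-value = P(T ≥ 1.022) ≈ 0.159
Since p ≈ 0.159 > α = 0.025, fail to reject H0; the data do not provide sufficient evidence against H0.

t = 1.022; fail to reject H0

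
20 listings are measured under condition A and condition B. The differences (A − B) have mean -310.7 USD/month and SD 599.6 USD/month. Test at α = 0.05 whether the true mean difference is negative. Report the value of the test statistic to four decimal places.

H0: μ_d = 0; H1: μ_d < 0 (paired t-test on the differences, left-tailed).
t = d̄/(s_d/√n) = -310.7/(599.6/√20) = -2.3174
df = n − 1 = 19
p-value = P(T ≤ -2.3174) ≈ 0.0159
Since p ≈ 0.0159 < α = 0.05, reject H0; the data support H1.

-2.3174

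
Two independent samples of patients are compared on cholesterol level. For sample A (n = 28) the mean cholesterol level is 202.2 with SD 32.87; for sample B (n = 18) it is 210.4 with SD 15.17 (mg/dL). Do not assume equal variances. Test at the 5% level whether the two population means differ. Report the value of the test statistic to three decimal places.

Let group 1 = sample A, group 2 = sample B. H0: μ_1 = μ_2; H1: μ_1 ≠ μ_2 (Welch's two-sample t-test, two-sided).
t = (x̄_1 − x̄_2)/√(s_1²/n_1 + s_2²/n_2) = (202.2 − 210.4)/√(32.87²/28 + 15.17²/18) = -1.144
Welch–Satterthwaite df ≈ 40.75
Two-sided p-value ≈ 0.259
Since p ≈ 0.259 > α = 0.05, fail to reject H0; the data do not provide sufficient evidence against H0.

-1.144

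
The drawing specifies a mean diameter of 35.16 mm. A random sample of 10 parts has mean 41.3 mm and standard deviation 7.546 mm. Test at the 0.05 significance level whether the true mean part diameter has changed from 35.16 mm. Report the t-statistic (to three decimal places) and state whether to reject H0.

H0: μ = 35.16; H1: μ ≠ 35.16 (one-sample t-test, two-sided).
t = (x̄ − μ₀)/(s/√n) = (41.3 − 35.16)/(7.546/√10) = 2.573
df = n − 1 = 9
Two-sided p-value ≈ 0.030
Since p ≈ 0.030 < α = 0.05, reject H0; the evidence is statistically significant.

t = 2.573; reject H0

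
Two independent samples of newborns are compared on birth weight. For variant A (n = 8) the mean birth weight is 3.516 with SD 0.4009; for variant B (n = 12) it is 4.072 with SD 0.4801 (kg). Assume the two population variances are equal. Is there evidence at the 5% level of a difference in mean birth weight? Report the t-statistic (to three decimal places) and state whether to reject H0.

Let group 1 = variant A, group 2 = variant B. H0: μ_1 = μ_2; H1: μ_1 ≠ μ_2 (two-sample pooled-variance t-test, two-sided).
s_p² = [(8−1)·0.4009² + (12−1)·0.4801²]/(8+12−2) = 0.203361
t = (3.516 − 4.072)/√[0.203361·(1/8 + 1/12)] = -2.701
df = n₁ + n₂ − 2 = 18
Two-sided p-value ≈ 0.015
Since p ≈ 0.015 < α = 0.05, reject H0; the evidence is statistically significant.

t = -2.701; reject H0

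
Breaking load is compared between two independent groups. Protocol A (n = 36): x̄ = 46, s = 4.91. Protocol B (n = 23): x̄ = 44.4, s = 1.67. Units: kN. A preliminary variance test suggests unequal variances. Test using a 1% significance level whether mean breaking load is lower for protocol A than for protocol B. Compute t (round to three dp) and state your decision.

Let group 1 = protocol A, group 2 = protocol B. H0: μ_1 = μ_2; H1: μ_1 < μ_2 (Welch's two-sample t-test, left-tailed).
t = (x̄_1 − x̄_2)/√(s_1²/n_1 + s_2²/n_2) = (46 − 44.4)/√(4.91²/36 + 1.67²/23) = 1.799
Welch–Satterthwaite df ≈ 46.40
p-value = P(T ≤ 1.799) ≈ 0.961
Since p ≈ 0.961 > α = 0.01, fail to reject H0; the data do not provide sufficient evidence against H0.

t = 1.799; fail to reject H0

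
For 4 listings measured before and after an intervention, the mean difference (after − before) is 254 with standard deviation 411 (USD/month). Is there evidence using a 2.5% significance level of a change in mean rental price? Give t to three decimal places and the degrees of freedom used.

t = 1.236, df = 3

H0: μ_d = 0; H1: μ_d ≠ 0 (paired t-test on the differences, two-sided).
t = d̄/(s_d/√n) = 254/(411/√4) = 1.236
df = n − 1 = 3
Two-sided p-value ≈ 0.304
Since p ≈ 0.304 > α = 0.025, fail to reject H0; the evidence is not statistically significant.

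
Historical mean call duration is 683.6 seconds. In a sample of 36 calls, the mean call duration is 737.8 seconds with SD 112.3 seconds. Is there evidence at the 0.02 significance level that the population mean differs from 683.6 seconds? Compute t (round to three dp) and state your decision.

H0: μ = 683.6; H1: μ ≠ 683.6 (one-sample t-test, two-sided).
t = (x̄ − μ₀)/(s/√n) = (737.8 − 683.6)/(112.3/√36) = 2.896
df = n − 1 = 35
Two-sided p-value ≈ 0.006
Since p ≈ 0.006 < α = 0.02, reject H0; the evidence is statistically significant.

t = 2.896; reject H0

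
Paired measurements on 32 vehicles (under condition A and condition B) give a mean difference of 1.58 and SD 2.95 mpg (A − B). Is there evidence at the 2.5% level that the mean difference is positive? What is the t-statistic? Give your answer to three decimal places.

H0: μ_d = 0; H1: μ_d > 0 (paired t-test on the differences, right-tailed).
t = d̄/(s_d/√n) = 1.58/(2.95/√32) = 3.030
df = n − 1 = 31
p-value = P(T ≥ 3.030) ≈ 0.002
Since p ≈ 0.002 < α = 0.025, reject H0; the evidence is statistically significant.

3.030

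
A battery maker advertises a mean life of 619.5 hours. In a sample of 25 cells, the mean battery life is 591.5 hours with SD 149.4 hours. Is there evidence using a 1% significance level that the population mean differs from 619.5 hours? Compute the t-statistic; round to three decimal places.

-0.937

H0: μ = 619.5; H1: μ ≠ 619.5 (one-sample t-test, two-sided).
t = (x̄ − μ₀)/(s/√n) = (591.5 − 619.5)/(149.4/√25) = -0.937
df = n − 1 = 24
Two-sided p-value ≈ 0.3581
Since p ≈ 0.3581 > α = 0.01, fail to reject H0; the data do not provide sufficient evidence against H0.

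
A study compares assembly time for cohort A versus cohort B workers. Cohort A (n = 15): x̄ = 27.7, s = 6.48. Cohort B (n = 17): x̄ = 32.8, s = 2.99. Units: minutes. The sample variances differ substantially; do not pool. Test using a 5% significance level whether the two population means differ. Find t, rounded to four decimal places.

Let group 1 = cohort A, group 2 = cohort B. H0: μ_1 = μ_2; H1: μ_1 ≠ μ_2 (Welch's two-sample t-test, two-sided).
t = (x̄_1 − x̄_2)/√(s_1²/n_1 + s_2²/n_2) = (27.7 − 32.8)/√(6.48²/15 + 2.99²/17) = -2.7968
Welch–Satterthwaite df ≈ 19.16
Two-sided p-value ≈ 0.0114
Since p ≈ 0.0114 < α = 0.05, reject H0; the evidence is statistically significant.

-2.7968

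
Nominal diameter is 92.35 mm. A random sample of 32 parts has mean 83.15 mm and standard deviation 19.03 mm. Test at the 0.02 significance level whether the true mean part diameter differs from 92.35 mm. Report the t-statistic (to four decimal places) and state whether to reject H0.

H0: μ = 92.35; H1: μ ≠ 92.35 (one-sample t-test, two-sided).
t = (x̄ − μ₀)/(s/√n) = (83.15 − 92.35)/(19.03/√32) = -2.7348
df = n − 1 = 31
Two-sided p-value ≈ 0.010
Since p ≈ 0.010 < α = 0.02, reject H0; the evidence is statistically significant.

t = -2.7348; reject H0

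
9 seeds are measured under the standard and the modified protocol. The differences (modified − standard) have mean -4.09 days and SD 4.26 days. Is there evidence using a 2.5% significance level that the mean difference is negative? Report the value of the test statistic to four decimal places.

-2.8803

H0: μ_d = 0; H1: μ_d < 0 (paired t-test on the differences, left-tailed).
t = d̄/(s_d/√n) = -4.09/(4.26/√9) = -2.8803
df = n − 1 = 8
p-value = P(T ≤ -2.8803) ≈ 0.0103
Since p ≈ 0.0103 < α = 0.025, reject H0; the evidence is statistically significant.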